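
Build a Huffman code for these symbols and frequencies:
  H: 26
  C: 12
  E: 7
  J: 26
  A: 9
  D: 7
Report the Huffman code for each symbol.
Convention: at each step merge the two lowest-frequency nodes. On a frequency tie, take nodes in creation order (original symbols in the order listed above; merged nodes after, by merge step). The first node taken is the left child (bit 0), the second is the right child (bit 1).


Huffman tree construction:
Step 1: Merge E(7) + D(7) = 14
Step 2: Merge A(9) + C(12) = 21
Step 3: Merge (E+D)(14) + (A+C)(21) = 35
Step 4: Merge H(26) + J(26) = 52
Step 5: Merge ((E+D)+(A+C))(35) + (H+J)(52) = 87
Read each symbol's code off the tree from the root (left child = 0, right child = 1).

Codes:
  H: 10 (length 2)
  C: 011 (length 3)
  E: 000 (length 3)
  J: 11 (length 2)
  A: 010 (length 3)
  D: 001 (length 3)
Average code length: 209/87 = 2.4023 bits/symbol


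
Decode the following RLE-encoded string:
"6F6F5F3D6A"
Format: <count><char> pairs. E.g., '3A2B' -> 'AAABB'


Expanding each <count><char> pair:
  6F -> 'FFFFFF'
  6F -> 'FFFFFF'
  5F -> 'FFFFF'
  3D -> 'DDD'
  6A -> 'AAAAAA'

Decoded = FFFFFFFFFFFFFFFFFDDDAAAAAA


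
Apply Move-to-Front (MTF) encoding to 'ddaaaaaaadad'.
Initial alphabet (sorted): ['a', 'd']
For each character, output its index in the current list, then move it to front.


MTF encoding:
'd': index 1 in ['a', 'd'] -> ['d', 'a']
'd': index 0 in ['d', 'a'] -> ['d', 'a']
'a': index 1 in ['d', 'a'] -> ['a', 'd']
'a': index 0 in ['a', 'd'] -> ['a', 'd']
'a': index 0 in ['a', 'd'] -> ['a', 'd']
'a': index 0 in ['a', 'd'] -> ['a', 'd']
'a': index 0 in ['a', 'd'] -> ['a', 'd']
'a': index 0 in ['a', 'd'] -> ['a', 'd']
'a': index 0 in ['a', 'd'] -> ['a', 'd']
'd': index 1 in ['a', 'd'] -> ['d', 'a']
'a': index 1 in ['d', 'a'] -> ['a', 'd']
'd': index 1 in ['a', 'd'] -> ['d', 'a']


Output: [1, 0, 1, 0, 0, 0, 0, 0, 0, 1, 1, 1]


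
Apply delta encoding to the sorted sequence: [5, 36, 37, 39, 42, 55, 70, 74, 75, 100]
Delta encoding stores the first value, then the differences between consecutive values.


First value: 5
Deltas:
  36 - 5 = 31
  37 - 36 = 1
  39 - 37 = 2
  42 - 39 = 3
  55 - 42 = 13
  70 - 55 = 15
  74 - 70 = 4
  75 - 74 = 1
  100 - 75 = 25


Delta encoded: [5, 31, 1, 2, 3, 13, 15, 4, 1, 25]


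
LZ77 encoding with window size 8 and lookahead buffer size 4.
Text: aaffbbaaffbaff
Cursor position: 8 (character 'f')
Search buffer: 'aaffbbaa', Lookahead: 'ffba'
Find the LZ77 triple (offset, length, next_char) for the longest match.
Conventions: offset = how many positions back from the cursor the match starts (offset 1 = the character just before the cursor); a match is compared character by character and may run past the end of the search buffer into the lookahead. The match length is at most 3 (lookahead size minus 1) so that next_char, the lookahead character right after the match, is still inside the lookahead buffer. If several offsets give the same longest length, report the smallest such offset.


Try each offset into the search buffer:
  offset=1 (pos 7, char 'a'): match length 0
  offset=2 (pos 6, char 'a'): match length 0
  offset=3 (pos 5, char 'b'): match length 0
  offset=4 (pos 4, char 'b'): match length 0
  offset=5 (pos 3, char 'f'): match length 1
  offset=6 (pos 2, char 'f'): match length 3
  offset=7 (pos 1, char 'a'): match length 0
  offset=8 (pos 0, char 'a'): match length 0
Longest match has length 3 at offset 6.
next_char = character at position 8 + 3 = 11 -> 'a'

Best match: offset=6, length=3 (matching 'ffb' starting at position 2)
LZ77 triple: (6, 3, 'a')


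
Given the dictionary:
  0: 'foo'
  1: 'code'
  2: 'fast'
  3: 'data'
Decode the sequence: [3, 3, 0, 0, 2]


Look up each index in the dictionary:
  3 -> 'data'
  3 -> 'data'
  0 -> 'foo'
  0 -> 'foo'
  2 -> 'fast'

Decoded: "data data foo foo fast"


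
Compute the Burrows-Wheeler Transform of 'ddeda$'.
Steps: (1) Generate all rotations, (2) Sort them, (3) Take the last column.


Rotations (sorted):
  0: $ddeda -> last char: a
  1: a$dded -> last char: d
  2: da$dde -> last char: e
  3: ddeda$ -> last char: $
  4: deda$d -> last char: d
  5: eda$dd -> last char: d


BWT = ade$dd


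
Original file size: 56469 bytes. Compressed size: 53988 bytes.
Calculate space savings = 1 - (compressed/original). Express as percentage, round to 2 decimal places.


ratio = compressed/original = 53988/56469 = 0.956064
savings = 1 - ratio = 1 - 0.956064 = 0.043936
as a percentage: 0.043936 * 100 = 4.39%

Space savings = 1 - 53988/56469 = 4.39%


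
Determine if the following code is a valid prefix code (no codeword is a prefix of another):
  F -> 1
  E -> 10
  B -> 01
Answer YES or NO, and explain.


Checking each pair (does one codeword prefix another?):
  F='1' vs E='10': prefix -- VIOLATION

NO -- this is NOT a valid prefix code. F (1) is a prefix of E (10).


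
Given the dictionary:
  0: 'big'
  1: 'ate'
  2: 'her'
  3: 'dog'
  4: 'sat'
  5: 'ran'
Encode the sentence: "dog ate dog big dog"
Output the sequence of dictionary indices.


Look up each word in the dictionary:
  'dog' -> 3
  'ate' -> 1
  'dog' -> 3
  'big' -> 0
  'dog' -> 3

Encoded: [3, 1, 3, 0, 3]


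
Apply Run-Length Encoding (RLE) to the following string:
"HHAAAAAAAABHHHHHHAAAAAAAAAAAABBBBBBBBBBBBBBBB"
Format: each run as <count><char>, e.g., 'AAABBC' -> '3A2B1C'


Scanning runs left to right:
  i=0: run of 'H' x 2 -> '2H'
  i=2: run of 'A' x 8 -> '8A'
  i=10: run of 'B' x 1 -> '1B'
  i=11: run of 'H' x 6 -> '6H'
  i=17: run of 'A' x 12 -> '12A'
  i=29: run of 'B' x 16 -> '16B'

RLE = 2H8A1B6H12A16B


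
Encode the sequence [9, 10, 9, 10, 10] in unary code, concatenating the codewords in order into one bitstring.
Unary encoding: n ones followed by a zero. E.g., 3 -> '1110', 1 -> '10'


Encode each number as n ones followed by a terminating 0:
  9 -> 1111111110 (10 bits)
  10 -> 11111111110 (11 bits)
  9 -> 1111111110 (10 bits)
  10 -> 11111111110 (11 bits)
  10 -> 11111111110 (11 bits)
Total length = 10 + 11 + 10 + 11 + 11 = 53 bits.

Unary([9, 10, 9, 10, 10]) = 11111111101111111111011111111101111111111011111111110 (53 bits)


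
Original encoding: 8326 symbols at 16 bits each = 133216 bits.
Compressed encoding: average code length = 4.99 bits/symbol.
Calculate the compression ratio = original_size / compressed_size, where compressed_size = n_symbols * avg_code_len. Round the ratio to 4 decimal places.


original_size = n_symbols * orig_bits = 8326 * 16 = 133216 bits
compressed_size = n_symbols * avg_code_len = 8326 * 4.99 = 41546.74 bits
ratio = original_size / compressed_size = 133216 / 41546.74 = 3.2064

Compression ratio = 3.2064


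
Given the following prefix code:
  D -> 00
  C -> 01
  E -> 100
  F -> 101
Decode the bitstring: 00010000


Decoding step by step:
Bits 00 -> D
Bits 01 -> C
Bits 00 -> D
Bits 00 -> D


Decoded message: DCDD


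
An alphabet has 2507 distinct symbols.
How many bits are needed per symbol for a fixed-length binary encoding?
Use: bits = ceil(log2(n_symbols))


log2(2507) = 11.2917
Bracket: 2^11 = 2048 < 2507 <= 2^12 = 4096
So ceil(log2(2507)) = 12

bits = ceil(log2(2507)) = ceil(11.2917) = 12 bits


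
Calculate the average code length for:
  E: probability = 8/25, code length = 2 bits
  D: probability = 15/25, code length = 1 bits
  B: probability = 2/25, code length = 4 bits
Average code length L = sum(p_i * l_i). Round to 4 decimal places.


Weighted contributions p_i * l_i:
  E: (8/25) * 2 = 16/25
  D: (15/25) * 1 = 15/25
  B: (2/25) * 4 = 8/25
Sum = (16 + 15 + 8)/25 = 39/25

L = 39/25 = 1.5600 bits/symbol


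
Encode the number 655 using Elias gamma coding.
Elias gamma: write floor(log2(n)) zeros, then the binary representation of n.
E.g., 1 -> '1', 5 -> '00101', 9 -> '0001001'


num_bits = floor(log2(655)) + 1 = 10
leading_zeros = num_bits - 1 = 9
binary(655) = 1010001111

Elias gamma(655) = '000000000' + '1010001111' = 0000000001010001111 (19 bits)


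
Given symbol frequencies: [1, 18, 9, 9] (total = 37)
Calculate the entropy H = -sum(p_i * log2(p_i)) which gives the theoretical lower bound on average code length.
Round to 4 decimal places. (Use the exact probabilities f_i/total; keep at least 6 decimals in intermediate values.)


Per-symbol terms -p_i * log2(p_i) with p_i = f_i/37:
  p = 1/37 = 0.027027: log2(p) = -5.209453, -p*log2(p) = 0.140796
  p = 18/37 = 0.486486: log2(p) = -1.039528, -p*log2(p) = 0.505717
  p = 9/37 = 0.243243: log2(p) = -2.039528, -p*log2(p) = 0.496101
  p = 9/37 = 0.243243: log2(p) = -2.039528, -p*log2(p) = 0.496101
H = 0.140796 + 0.505717 + 0.496101 + 0.496101 = 1.638715

H = 1.6387 bits/symbol


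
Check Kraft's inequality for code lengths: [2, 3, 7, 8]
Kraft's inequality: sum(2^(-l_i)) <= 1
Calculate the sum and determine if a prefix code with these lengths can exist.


Sum = 2^(-2) + 2^(-3) + 2^(-7) + 2^(-8)
    = 0.25 + 0.125 + 0.0078125 + 0.00390625
    = 99/256 = 0.38671875
Since 0.38671875 <= 1, Kraft's inequality IS satisfied.
A prefix code with these lengths CAN exist.

Kraft sum = 0.38671875. Satisfied.


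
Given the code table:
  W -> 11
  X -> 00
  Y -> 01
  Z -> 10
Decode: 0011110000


Decoding:
00 -> X
11 -> W
11 -> W
00 -> X
00 -> X


Result: XWWXX


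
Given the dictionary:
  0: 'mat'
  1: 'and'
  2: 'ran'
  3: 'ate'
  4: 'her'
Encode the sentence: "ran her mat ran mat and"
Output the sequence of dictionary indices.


Look up each word in the dictionary:
  'ran' -> 2
  'her' -> 4
  'mat' -> 0
  'ran' -> 2
  'mat' -> 0
  'and' -> 1

Encoded: [2, 4, 0, 2, 0, 1]


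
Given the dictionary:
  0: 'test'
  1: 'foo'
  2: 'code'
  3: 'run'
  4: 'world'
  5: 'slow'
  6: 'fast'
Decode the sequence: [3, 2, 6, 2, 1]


Look up each index in the dictionary:
  3 -> 'run'
  2 -> 'code'
  6 -> 'fast'
  2 -> 'code'
  1 -> 'foo'

Decoded: "run code fast code foo"


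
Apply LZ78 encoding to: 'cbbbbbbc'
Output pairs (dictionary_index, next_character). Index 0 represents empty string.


LZ78 encoding steps:
Dictionary: {0: ''}
Step 1: w='' (idx 0), next='c' -> output (0, 'c'), add 'c' as idx 1
Step 2: w='' (idx 0), next='b' -> output (0, 'b'), add 'b' as idx 2
Step 3: w='b' (idx 2), next='b' -> output (2, 'b'), add 'bb' as idx 3
Step 4: w='bb' (idx 3), next='b' -> output (3, 'b'), add 'bbb' as idx 4
Step 5: w='c' (idx 1), end of input -> output (1, '')


Encoded: [(0, 'c'), (0, 'b'), (2, 'b'), (3, 'b'), (1, '')]


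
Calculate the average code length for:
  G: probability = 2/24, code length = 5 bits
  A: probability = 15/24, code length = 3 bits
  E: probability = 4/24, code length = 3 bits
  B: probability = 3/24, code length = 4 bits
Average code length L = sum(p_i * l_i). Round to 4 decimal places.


Weighted contributions p_i * l_i:
  G: (2/24) * 5 = 10/24
  A: (15/24) * 3 = 45/24
  E: (4/24) * 3 = 12/24
  B: (3/24) * 4 = 12/24
Sum = (10 + 45 + 12 + 12)/24 = 79/24

L = 79/24 = 3.2917 bits/symbol


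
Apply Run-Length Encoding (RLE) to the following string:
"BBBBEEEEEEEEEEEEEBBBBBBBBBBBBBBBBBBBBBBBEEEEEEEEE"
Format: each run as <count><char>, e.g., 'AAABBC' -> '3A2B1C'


Scanning runs left to right:
  i=0: run of 'B' x 4 -> '4B'
  i=4: run of 'E' x 13 -> '13E'
  i=17: run of 'B' x 23 -> '23B'
  i=40: run of 'E' x 9 -> '9E'

RLE = 4B13E23B9E


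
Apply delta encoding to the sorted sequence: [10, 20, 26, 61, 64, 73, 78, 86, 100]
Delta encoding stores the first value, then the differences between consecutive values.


First value: 10
Deltas:
  20 - 10 = 10
  26 - 20 = 6
  61 - 26 = 35
  64 - 61 = 3
  73 - 64 = 9
  78 - 73 = 5
  86 - 78 = 8
  100 - 86 = 14


Delta encoded: [10, 10, 6, 35, 3, 9, 5, 8, 14]


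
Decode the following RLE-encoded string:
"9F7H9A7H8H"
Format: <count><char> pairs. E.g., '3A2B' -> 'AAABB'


Expanding each <count><char> pair:
  9F -> 'FFFFFFFFF'
  7H -> 'HHHHHHH'
  9A -> 'AAAAAAAAA'
  7H -> 'HHHHHHH'
  8H -> 'HHHHHHHH'

Decoded = FFFFFFFFFHHHHHHHAAAAAAAAAHHHHHHHHHHHHHHH


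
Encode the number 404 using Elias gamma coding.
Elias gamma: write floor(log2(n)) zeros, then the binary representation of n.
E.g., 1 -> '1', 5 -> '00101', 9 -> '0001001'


num_bits = floor(log2(404)) + 1 = 9
leading_zeros = num_bits - 1 = 8
binary(404) = 110010100

Elias gamma(404) = '00000000' + '110010100' = 00000000110010100 (17 bits)


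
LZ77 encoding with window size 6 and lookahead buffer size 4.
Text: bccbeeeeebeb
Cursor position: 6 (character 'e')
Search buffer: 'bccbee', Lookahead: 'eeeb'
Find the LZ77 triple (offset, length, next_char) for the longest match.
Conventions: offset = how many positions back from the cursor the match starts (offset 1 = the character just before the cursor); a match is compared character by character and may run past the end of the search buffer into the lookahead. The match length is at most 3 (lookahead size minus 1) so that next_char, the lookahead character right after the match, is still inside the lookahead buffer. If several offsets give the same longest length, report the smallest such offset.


Try each offset into the search buffer:
  offset=1 (pos 5, char 'e'): match length 3
  offset=2 (pos 4, char 'e'): match length 3
  offset=3 (pos 3, char 'b'): match length 0
  offset=4 (pos 2, char 'c'): match length 0
  offset=5 (pos 1, char 'c'): match length 0
  offset=6 (pos 0, char 'b'): match length 0
Longest match has length 3, found at offsets 1, 2; take the smallest, offset 1.
next_char = character at position 6 + 3 = 9 -> 'b'

Best match: offset=1, length=3 (matching 'eee' starting at position 5)
LZ77 triple: (1, 3, 'b')


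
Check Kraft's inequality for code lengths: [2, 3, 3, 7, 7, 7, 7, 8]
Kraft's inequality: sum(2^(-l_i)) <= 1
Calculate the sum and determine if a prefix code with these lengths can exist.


Sum = 2^(-2) + 2^(-3) + 2^(-3) + 2^(-7) + 2^(-7) + 2^(-7) + 2^(-7) + 2^(-8)
    = 0.25 + 0.125 + 0.125 + 0.0078125 + 0.0078125 + 0.0078125 + 0.0078125 + 0.00390625
    = 137/256 = 0.53515625
Since 0.53515625 <= 1, Kraft's inequality IS satisfied.
A prefix code with these lengths CAN exist.

Kraft sum = 0.53515625. Satisfied.


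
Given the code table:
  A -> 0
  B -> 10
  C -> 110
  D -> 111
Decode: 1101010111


Decoding:
110 -> C
10 -> B
10 -> B
111 -> D


Result: CBBD


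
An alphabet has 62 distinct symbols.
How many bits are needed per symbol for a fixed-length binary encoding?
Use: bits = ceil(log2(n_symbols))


log2(62) = 5.9542
Bracket: 2^5 = 32 < 62 <= 2^6 = 64
So ceil(log2(62)) = 6

bits = ceil(log2(62)) = ceil(5.9542) = 6 bits


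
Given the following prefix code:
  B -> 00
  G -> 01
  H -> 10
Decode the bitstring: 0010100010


Decoding step by step:
Bits 00 -> B
Bits 10 -> H
Bits 10 -> H
Bits 00 -> B
Bits 10 -> H


Decoded message: BHHBH


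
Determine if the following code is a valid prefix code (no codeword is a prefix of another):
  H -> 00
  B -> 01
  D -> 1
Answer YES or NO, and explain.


Checking each pair (does one codeword prefix another?):
  H='00' vs B='01': no prefix
  H='00' vs D='1': no prefix
  B='01' vs H='00': no prefix
  B='01' vs D='1': no prefix
  D='1' vs H='00': no prefix
  D='1' vs B='01': no prefix
No violation found over all pairs.

YES -- this is a valid prefix code. No codeword is a prefix of any other codeword.


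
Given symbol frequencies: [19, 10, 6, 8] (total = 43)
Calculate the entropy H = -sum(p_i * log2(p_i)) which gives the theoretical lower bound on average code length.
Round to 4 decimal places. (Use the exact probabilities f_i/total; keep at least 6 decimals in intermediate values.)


Per-symbol terms -p_i * log2(p_i) with p_i = f_i/43:
  p = 19/43 = 0.441860: log2(p) = -1.178337, -p*log2(p) = 0.520661
  p = 10/43 = 0.232558: log2(p) = -2.104337, -p*log2(p) = 0.489381
  p = 6/43 = 0.139535: log2(p) = -2.841302, -p*log2(p) = 0.396461
  p = 8/43 = 0.186047: log2(p) = -2.426265, -p*log2(p) = 0.451398
H = 0.520661 + 0.489381 + 0.396461 + 0.451398 = 1.857901

H = 1.8579 bits/symbol


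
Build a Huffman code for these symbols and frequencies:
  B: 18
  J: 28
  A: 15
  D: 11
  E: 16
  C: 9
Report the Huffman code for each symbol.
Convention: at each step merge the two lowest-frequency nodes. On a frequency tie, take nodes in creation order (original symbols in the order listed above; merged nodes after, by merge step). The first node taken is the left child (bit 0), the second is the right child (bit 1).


Huffman tree construction:
Step 1: Merge C(9) + D(11) = 20
Step 2: Merge A(15) + E(16) = 31
Step 3: Merge B(18) + (C+D)(20) = 38
Step 4: Merge J(28) + (A+E)(31) = 59
Step 5: Merge (B+(C+D))(38) + (J+(A+E))(59) = 97
Read each symbol's code off the tree from the root (left child = 0, right child = 1).

Codes:
  B: 00 (length 2)
  J: 10 (length 2)
  A: 110 (length 3)
  D: 011 (length 3)
  E: 111 (length 3)
  C: 010 (length 3)
Average code length: 245/97 = 2.5258 bits/symbol


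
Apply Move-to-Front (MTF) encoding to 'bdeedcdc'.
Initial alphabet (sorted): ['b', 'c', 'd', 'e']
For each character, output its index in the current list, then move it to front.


MTF encoding:
'b': index 0 in ['b', 'c', 'd', 'e'] -> ['b', 'c', 'd', 'e']
'd': index 2 in ['b', 'c', 'd', 'e'] -> ['d', 'b', 'c', 'e']
'e': index 3 in ['d', 'b', 'c', 'e'] -> ['e', 'd', 'b', 'c']
'e': index 0 in ['e', 'd', 'b', 'c'] -> ['e', 'd', 'b', 'c']
'd': index 1 in ['e', 'd', 'b', 'c'] -> ['d', 'e', 'b', 'c']
'c': index 3 in ['d', 'e', 'b', 'c'] -> ['c', 'd', 'e', 'b']
'd': index 1 in ['c', 'd', 'e', 'b'] -> ['d', 'c', 'e', 'b']
'c': index 1 in ['d', 'c', 'e', 'b'] -> ['c', 'd', 'e', 'b']


Output: [0, 2, 3, 0, 1, 3, 1, 1]


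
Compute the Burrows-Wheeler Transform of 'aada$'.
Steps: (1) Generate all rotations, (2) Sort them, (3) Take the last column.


Rotations (sorted):
  0: $aada -> last char: a
  1: a$aad -> last char: d
  2: aada$ -> last char: $
  3: ada$a -> last char: a
  4: da$aa -> last char: a


BWT = ad$aa


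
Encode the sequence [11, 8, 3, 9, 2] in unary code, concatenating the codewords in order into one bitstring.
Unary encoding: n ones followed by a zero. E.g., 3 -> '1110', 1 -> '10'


Encode each number as n ones followed by a terminating 0:
  11 -> 111111111110 (12 bits)
  8 -> 111111110 (9 bits)
  3 -> 1110 (4 bits)
  9 -> 1111111110 (10 bits)
  2 -> 110 (3 bits)
Total length = 12 + 9 + 4 + 10 + 3 = 38 bits.

Unary([11, 8, 3, 9, 2]) = 11111111111011111111011101111111110110 (38 bits)


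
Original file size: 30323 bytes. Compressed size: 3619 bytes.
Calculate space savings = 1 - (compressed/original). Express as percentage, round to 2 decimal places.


ratio = compressed/original = 3619/30323 = 0.119348
savings = 1 - ratio = 1 - 0.119348 = 0.880652
as a percentage: 0.880652 * 100 = 88.07%

Space savings = 1 - 3619/30323 = 88.07%


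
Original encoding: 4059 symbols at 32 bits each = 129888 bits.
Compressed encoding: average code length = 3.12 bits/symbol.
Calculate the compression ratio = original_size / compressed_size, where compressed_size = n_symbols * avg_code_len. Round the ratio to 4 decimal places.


original_size = n_symbols * orig_bits = 4059 * 32 = 129888 bits
compressed_size = n_symbols * avg_code_len = 4059 * 3.12 = 12664.08 bits
ratio = original_size / compressed_size = 129888 / 12664.08 = 10.2564

Compression ratio = 10.2564


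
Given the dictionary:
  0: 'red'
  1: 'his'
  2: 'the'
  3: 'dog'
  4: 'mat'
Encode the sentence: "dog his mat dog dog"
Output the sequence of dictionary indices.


Look up each word in the dictionary:
  'dog' -> 3
  'his' -> 1
  'mat' -> 4
  'dog' -> 3
  'dog' -> 3

Encoded: [3, 1, 4, 3, 3]


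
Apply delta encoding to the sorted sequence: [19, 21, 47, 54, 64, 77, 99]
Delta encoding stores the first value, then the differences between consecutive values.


First value: 19
Deltas:
  21 - 19 = 2
  47 - 21 = 26
  54 - 47 = 7
  64 - 54 = 10
  77 - 64 = 13
  99 - 77 = 22


Delta encoded: [19, 2, 26, 7, 10, 13, 22]


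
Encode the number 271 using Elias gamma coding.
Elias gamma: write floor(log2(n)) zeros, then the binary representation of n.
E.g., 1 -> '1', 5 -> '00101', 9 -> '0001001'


num_bits = floor(log2(271)) + 1 = 9
leading_zeros = num_bits - 1 = 8
binary(271) = 100001111

Elias gamma(271) = '00000000' + '100001111' = 00000000100001111 (17 bits)


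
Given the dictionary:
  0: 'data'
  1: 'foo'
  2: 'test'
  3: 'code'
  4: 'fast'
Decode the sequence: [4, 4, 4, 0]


Look up each index in the dictionary:
  4 -> 'fast'
  4 -> 'fast'
  4 -> 'fast'
  0 -> 'data'

Decoded: "fast fast fast data"


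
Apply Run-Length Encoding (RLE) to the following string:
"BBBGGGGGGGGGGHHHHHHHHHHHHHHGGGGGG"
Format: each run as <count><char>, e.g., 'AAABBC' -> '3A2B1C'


Scanning runs left to right:
  i=0: run of 'B' x 3 -> '3B'
  i=3: run of 'G' x 10 -> '10G'
  i=13: run of 'H' x 14 -> '14H'
  i=27: run of 'G' x 6 -> '6G'

RLE = 3B10G14H6G


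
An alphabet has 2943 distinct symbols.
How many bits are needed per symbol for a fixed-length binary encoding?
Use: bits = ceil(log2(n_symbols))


log2(2943) = 11.5231
Bracket: 2^11 = 2048 < 2943 <= 2^12 = 4096
So ceil(log2(2943)) = 12

bits = ceil(log2(2943)) = ceil(11.5231) = 12 bits


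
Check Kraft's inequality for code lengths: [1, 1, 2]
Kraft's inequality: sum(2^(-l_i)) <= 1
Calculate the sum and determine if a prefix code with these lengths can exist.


Sum = 2^(-1) + 2^(-1) + 2^(-2)
    = 0.5 + 0.5 + 0.25
    = 5/4 = 1.25
Since 1.25 > 1, Kraft's inequality is NOT satisfied.
A prefix code with these lengths CANNOT exist.

Kraft sum = 1.25. Not satisfied.


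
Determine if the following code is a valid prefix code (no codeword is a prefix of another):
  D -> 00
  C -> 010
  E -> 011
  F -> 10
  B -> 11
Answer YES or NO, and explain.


Checking each pair (does one codeword prefix another?):
  D='00' vs C='010': no prefix
  D='00' vs E='011': no prefix
  D='00' vs F='10': no prefix
  D='00' vs B='11': no prefix
  C='010' vs D='00': no prefix
  C='010' vs E='011': no prefix
  C='010' vs F='10': no prefix
  C='010' vs B='11': no prefix
  E='011' vs D='00': no prefix
  E='011' vs C='010': no prefix
  E='011' vs F='10': no prefix
  E='011' vs B='11': no prefix
  F='10' vs D='00': no prefix
  F='10' vs C='010': no prefix
  F='10' vs E='011': no prefix
  F='10' vs B='11': no prefix
  B='11' vs D='00': no prefix
  B='11' vs C='010': no prefix
  B='11' vs E='011': no prefix
  B='11' vs F='10': no prefix
No violation found over all pairs.

YES -- this is a valid prefix code. No codeword is a prefix of any other codeword.


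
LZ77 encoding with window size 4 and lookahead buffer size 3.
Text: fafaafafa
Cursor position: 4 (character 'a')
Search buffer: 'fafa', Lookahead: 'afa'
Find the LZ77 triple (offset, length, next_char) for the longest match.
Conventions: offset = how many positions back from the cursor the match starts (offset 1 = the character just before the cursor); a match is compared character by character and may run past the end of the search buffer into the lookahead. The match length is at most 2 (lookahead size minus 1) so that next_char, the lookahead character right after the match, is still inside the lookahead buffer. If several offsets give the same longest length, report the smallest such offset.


Try each offset into the search buffer:
  offset=1 (pos 3, char 'a'): match length 1
  offset=2 (pos 2, char 'f'): match length 0
  offset=3 (pos 1, char 'a'): match length 2
  offset=4 (pos 0, char 'f'): match length 0
Longest match has length 2 at offset 3.
next_char = character at position 4 + 2 = 6 -> 'a'

Best match: offset=3, length=2 (matching 'af' starting at position 1)
LZ77 triple: (3, 2, 'a')


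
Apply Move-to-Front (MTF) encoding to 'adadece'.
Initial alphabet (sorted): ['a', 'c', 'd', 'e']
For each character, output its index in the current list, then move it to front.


MTF encoding:
'a': index 0 in ['a', 'c', 'd', 'e'] -> ['a', 'c', 'd', 'e']
'd': index 2 in ['a', 'c', 'd', 'e'] -> ['d', 'a', 'c', 'e']
'a': index 1 in ['d', 'a', 'c', 'e'] -> ['a', 'd', 'c', 'e']
'd': index 1 in ['a', 'd', 'c', 'e'] -> ['d', 'a', 'c', 'e']
'e': index 3 in ['d', 'a', 'c', 'e'] -> ['e', 'd', 'a', 'c']
'c': index 3 in ['e', 'd', 'a', 'c'] -> ['c', 'e', 'd', 'a']
'e': index 1 in ['c', 'e', 'd', 'a'] -> ['e', 'c', 'd', 'a']


Output: [0, 2, 1, 1, 3, 3, 1]


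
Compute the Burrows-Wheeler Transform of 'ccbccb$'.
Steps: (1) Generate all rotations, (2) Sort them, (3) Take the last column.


Rotations (sorted):
  0: $ccbccb -> last char: b
  1: b$ccbcc -> last char: c
  2: bccb$cc -> last char: c
  3: cb$ccbc -> last char: c
  4: cbccb$c -> last char: c
  5: ccb$ccb -> last char: b
  6: ccbccb$ -> last char: $


BWT = bccccb$


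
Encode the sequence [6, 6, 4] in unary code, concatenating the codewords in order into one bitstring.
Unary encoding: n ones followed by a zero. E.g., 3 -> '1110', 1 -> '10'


Encode each number as n ones followed by a terminating 0:
  6 -> 1111110 (7 bits)
  6 -> 1111110 (7 bits)
  4 -> 11110 (5 bits)
Total length = 7 + 7 + 5 = 19 bits.

Unary([6, 6, 4]) = 1111110111111011110 (19 bits)


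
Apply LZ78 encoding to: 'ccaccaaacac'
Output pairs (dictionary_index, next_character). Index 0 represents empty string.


LZ78 encoding steps:
Dictionary: {0: ''}
Step 1: w='' (idx 0), next='c' -> output (0, 'c'), add 'c' as idx 1
Step 2: w='c' (idx 1), next='a' -> output (1, 'a'), add 'ca' as idx 2
Step 3: w='c' (idx 1), next='c' -> output (1, 'c'), add 'cc' as idx 3
Step 4: w='' (idx 0), next='a' -> output (0, 'a'), add 'a' as idx 4
Step 5: w='a' (idx 4), next='a' -> output (4, 'a'), add 'aa' as idx 5
Step 6: w='ca' (idx 2), next='c' -> output (2, 'c'), add 'cac' as idx 6


Encoded: [(0, 'c'), (1, 'a'), (1, 'c'), (0, 'a'), (4, 'a'), (2, 'c')]


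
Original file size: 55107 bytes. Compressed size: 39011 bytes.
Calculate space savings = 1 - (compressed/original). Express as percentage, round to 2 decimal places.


ratio = compressed/original = 39011/55107 = 0.707914
savings = 1 - ratio = 1 - 0.707914 = 0.292086
as a percentage: 0.292086 * 100 = 29.21%

Space savings = 1 - 39011/55107 = 29.21%


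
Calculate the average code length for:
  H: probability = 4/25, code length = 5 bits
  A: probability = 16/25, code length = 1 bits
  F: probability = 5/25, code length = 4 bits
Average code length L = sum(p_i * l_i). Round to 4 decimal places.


Weighted contributions p_i * l_i:
  H: (4/25) * 5 = 20/25
  A: (16/25) * 1 = 16/25
  F: (5/25) * 4 = 20/25
Sum = (20 + 16 + 20)/25 = 56/25

L = 56/25 = 2.2400 bits/symbol


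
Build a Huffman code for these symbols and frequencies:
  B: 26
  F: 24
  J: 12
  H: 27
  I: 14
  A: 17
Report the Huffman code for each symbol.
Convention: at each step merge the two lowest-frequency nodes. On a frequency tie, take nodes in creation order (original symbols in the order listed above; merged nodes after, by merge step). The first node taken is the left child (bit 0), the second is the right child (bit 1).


Huffman tree construction:
Step 1: Merge J(12) + I(14) = 26
Step 2: Merge A(17) + F(24) = 41
Step 3: Merge B(26) + (J+I)(26) = 52
Step 4: Merge H(27) + (A+F)(41) = 68
Step 5: Merge (B+(J+I))(52) + (H+(A+F))(68) = 120
Read each symbol's code off the tree from the root (left child = 0, right child = 1).

Codes:
  B: 00 (length 2)
  F: 111 (length 3)
  J: 010 (length 3)
  H: 10 (length 2)
  I: 011 (length 3)
  A: 110 (length 3)
Average code length: 307/120 = 2.5583 bits/symbol


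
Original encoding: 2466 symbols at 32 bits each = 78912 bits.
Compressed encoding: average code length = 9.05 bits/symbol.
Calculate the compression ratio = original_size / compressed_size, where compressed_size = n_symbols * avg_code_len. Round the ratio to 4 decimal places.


original_size = n_symbols * orig_bits = 2466 * 32 = 78912 bits
compressed_size = n_symbols * avg_code_len = 2466 * 9.05 = 22317.3 bits
ratio = original_size / compressed_size = 78912 / 22317.3 = 3.5359

Compression ratio = 3.5359


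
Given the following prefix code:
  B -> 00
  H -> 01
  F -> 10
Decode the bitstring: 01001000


Decoding step by step:
Bits 01 -> H
Bits 00 -> B
Bits 10 -> F
Bits 00 -> B


Decoded message: HBFB


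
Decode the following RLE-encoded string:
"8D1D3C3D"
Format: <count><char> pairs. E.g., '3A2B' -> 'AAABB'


Expanding each <count><char> pair:
  8D -> 'DDDDDDDD'
  1D -> 'D'
  3C -> 'CCC'
  3D -> 'DDD'

Decoded = DDDDDDDDDCCCDDD


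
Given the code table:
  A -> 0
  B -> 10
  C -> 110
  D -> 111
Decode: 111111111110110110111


Decoding:
111 -> D
111 -> D
111 -> D
110 -> C
110 -> C
110 -> C
111 -> D


Result: DDDCCCD


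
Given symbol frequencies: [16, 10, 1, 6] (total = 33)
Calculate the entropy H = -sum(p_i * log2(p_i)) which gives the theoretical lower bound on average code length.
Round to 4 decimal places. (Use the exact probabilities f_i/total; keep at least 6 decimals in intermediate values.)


Per-symbol terms -p_i * log2(p_i) with p_i = f_i/33:
  p = 16/33 = 0.484848: log2(p) = -1.044394, -p*log2(p) = 0.506373
  p = 10/33 = 0.303030: log2(p) = -1.722466, -p*log2(p) = 0.521959
  p = 1/33 = 0.030303: log2(p) = -5.044394, -p*log2(p) = 0.152860
  p = 6/33 = 0.181818: log2(p) = -2.459432, -p*log2(p) = 0.447169
H = 0.506373 + 0.521959 + 0.152860 + 0.447169 = 1.628361

H = 1.6284 bits/symbol


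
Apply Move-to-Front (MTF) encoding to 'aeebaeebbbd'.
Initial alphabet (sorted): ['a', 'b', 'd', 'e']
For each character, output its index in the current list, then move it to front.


MTF encoding:
'a': index 0 in ['a', 'b', 'd', 'e'] -> ['a', 'b', 'd', 'e']
'e': index 3 in ['a', 'b', 'd', 'e'] -> ['e', 'a', 'b', 'd']
'e': index 0 in ['e', 'a', 'b', 'd'] -> ['e', 'a', 'b', 'd']
'b': index 2 in ['e', 'a', 'b', 'd'] -> ['b', 'e', 'a', 'd']
'a': index 2 in ['b', 'e', 'a', 'd'] -> ['a', 'b', 'e', 'd']
'e': index 2 in ['a', 'b', 'e', 'd'] -> ['e', 'a', 'b', 'd']
'e': index 0 in ['e', 'a', 'b', 'd'] -> ['e', 'a', 'b', 'd']
'b': index 2 in ['e', 'a', 'b', 'd'] -> ['b', 'e', 'a', 'd']
'b': index 0 in ['b', 'e', 'a', 'd'] -> ['b', 'e', 'a', 'd']
'b': index 0 in ['b', 'e', 'a', 'd'] -> ['b', 'e', 'a', 'd']
'd': index 3 in ['b', 'e', 'a', 'd'] -> ['d', 'b', 'e', 'a']


Output: [0, 3, 0, 2, 2, 2, 0, 2, 0, 0, 3]


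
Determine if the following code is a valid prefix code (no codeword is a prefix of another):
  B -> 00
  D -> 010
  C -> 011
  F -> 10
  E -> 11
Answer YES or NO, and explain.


Checking each pair (does one codeword prefix another?):
  B='00' vs D='010': no prefix
  B='00' vs C='011': no prefix
  B='00' vs F='10': no prefix
  B='00' vs E='11': no prefix
  D='010' vs B='00': no prefix
  D='010' vs C='011': no prefix
  D='010' vs F='10': no prefix
  D='010' vs E='11': no prefix
  C='011' vs B='00': no prefix
  C='011' vs D='010': no prefix
  C='011' vs F='10': no prefix
  C='011' vs E='11': no prefix
  F='10' vs B='00': no prefix
  F='10' vs D='010': no prefix
  F='10' vs C='011': no prefix
  F='10' vs E='11': no prefix
  E='11' vs B='00': no prefix
  E='11' vs D='010': no prefix
  E='11' vs C='011': no prefix
  E='11' vs F='10': no prefix
No violation found over all pairs.

YES -- this is a valid prefix code. No codeword is a prefix of any other codeword.


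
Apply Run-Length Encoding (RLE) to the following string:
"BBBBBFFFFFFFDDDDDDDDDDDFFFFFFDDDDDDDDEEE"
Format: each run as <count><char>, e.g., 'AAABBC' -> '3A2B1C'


Scanning runs left to right:
  i=0: run of 'B' x 5 -> '5B'
  i=5: run of 'F' x 7 -> '7F'
  i=12: run of 'D' x 11 -> '11D'
  i=23: run of 'F' x 6 -> '6F'
  i=29: run of 'D' x 8 -> '8D'
  i=37: run of 'E' x 3 -> '3E'

RLE = 5B7F11D6F8D3E


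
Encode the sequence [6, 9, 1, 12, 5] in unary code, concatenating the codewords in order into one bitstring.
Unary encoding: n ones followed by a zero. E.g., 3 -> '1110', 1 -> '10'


Encode each number as n ones followed by a terminating 0:
  6 -> 1111110 (7 bits)
  9 -> 1111111110 (10 bits)
  1 -> 10 (2 bits)
  12 -> 1111111111110 (13 bits)
  5 -> 111110 (6 bits)
Total length = 7 + 10 + 2 + 13 + 6 = 38 bits.

Unary([6, 9, 1, 12, 5]) = 11111101111111110101111111111110111110 (38 bits)


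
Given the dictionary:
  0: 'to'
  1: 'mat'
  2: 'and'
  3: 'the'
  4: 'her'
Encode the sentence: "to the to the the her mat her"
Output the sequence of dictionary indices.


Look up each word in the dictionary:
  'to' -> 0
  'the' -> 3
  'to' -> 0
  'the' -> 3
  'the' -> 3
  'her' -> 4
  'mat' -> 1
  'her' -> 4

Encoded: [0, 3, 0, 3, 3, 4, 1, 4]


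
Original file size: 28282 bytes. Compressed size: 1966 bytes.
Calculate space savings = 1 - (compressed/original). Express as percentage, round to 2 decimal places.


ratio = compressed/original = 1966/28282 = 0.069514
savings = 1 - ratio = 1 - 0.069514 = 0.930486
as a percentage: 0.930486 * 100 = 93.05%

Space savings = 1 - 1966/28282 = 93.05%


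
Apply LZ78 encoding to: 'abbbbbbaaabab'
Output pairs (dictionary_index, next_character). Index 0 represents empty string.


LZ78 encoding steps:
Dictionary: {0: ''}
Step 1: w='' (idx 0), next='a' -> output (0, 'a'), add 'a' as idx 1
Step 2: w='' (idx 0), next='b' -> output (0, 'b'), add 'b' as idx 2
Step 3: w='b' (idx 2), next='b' -> output (2, 'b'), add 'bb' as idx 3
Step 4: w='bb' (idx 3), next='b' -> output (3, 'b'), add 'bbb' as idx 4
Step 5: w='a' (idx 1), next='a' -> output (1, 'a'), add 'aa' as idx 5
Step 6: w='a' (idx 1), next='b' -> output (1, 'b'), add 'ab' as idx 6
Step 7: w='ab' (idx 6), end of input -> output (6, '')


Encoded: [(0, 'a'), (0, 'b'), (2, 'b'), (3, 'b'), (1, 'a'), (1, 'b'), (6, '')]


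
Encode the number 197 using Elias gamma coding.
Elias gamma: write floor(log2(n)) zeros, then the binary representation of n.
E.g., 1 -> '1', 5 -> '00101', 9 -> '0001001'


num_bits = floor(log2(197)) + 1 = 8
leading_zeros = num_bits - 1 = 7
binary(197) = 11000101

Elias gamma(197) = '0000000' + '11000101' = 000000011000101 (15 bits)


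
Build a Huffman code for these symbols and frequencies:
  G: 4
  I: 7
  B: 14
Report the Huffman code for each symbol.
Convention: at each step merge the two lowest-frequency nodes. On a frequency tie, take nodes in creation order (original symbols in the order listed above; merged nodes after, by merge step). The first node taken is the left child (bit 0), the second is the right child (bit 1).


Huffman tree construction:
Step 1: Merge G(4) + I(7) = 11
Step 2: Merge (G+I)(11) + B(14) = 25
Read each symbol's code off the tree from the root (left child = 0, right child = 1).

Codes:
  G: 00 (length 2)
  I: 01 (length 2)
  B: 1 (length 1)
Average code length: 36/25 = 1.4400 bits/symbol


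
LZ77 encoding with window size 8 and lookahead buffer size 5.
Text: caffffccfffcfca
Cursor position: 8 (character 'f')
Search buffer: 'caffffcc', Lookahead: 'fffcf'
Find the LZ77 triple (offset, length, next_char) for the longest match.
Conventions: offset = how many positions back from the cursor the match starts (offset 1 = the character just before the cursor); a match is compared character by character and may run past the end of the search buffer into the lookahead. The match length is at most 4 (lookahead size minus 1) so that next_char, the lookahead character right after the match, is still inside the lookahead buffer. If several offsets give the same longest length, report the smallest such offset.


Try each offset into the search buffer:
  offset=1 (pos 7, char 'c'): match length 0
  offset=2 (pos 6, char 'c'): match length 0
  offset=3 (pos 5, char 'f'): match length 1
  offset=4 (pos 4, char 'f'): match length 2
  offset=5 (pos 3, char 'f'): match length 4
  offset=6 (pos 2, char 'f'): match length 3
  offset=7 (pos 1, char 'a'): match length 0
  offset=8 (pos 0, char 'c'): match length 0
Longest match has length 4 at offset 5.
next_char = character at position 8 + 4 = 12 -> 'f'

Best match: offset=5, length=4 (matching 'fffc' starting at position 3)
LZ77 triple: (5, 4, 'f')


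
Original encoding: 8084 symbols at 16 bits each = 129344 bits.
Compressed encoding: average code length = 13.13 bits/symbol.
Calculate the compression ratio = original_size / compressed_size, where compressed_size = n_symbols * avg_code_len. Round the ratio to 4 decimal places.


original_size = n_symbols * orig_bits = 8084 * 16 = 129344 bits
compressed_size = n_symbols * avg_code_len = 8084 * 13.13 = 106142.92 bits
ratio = original_size / compressed_size = 129344 / 106142.92 = 1.2186

Compression ratio = 1.2186


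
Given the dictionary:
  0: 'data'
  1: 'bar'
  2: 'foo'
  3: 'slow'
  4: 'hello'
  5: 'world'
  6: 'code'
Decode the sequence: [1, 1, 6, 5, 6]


Look up each index in the dictionary:
  1 -> 'bar'
  1 -> 'bar'
  6 -> 'code'
  5 -> 'world'
  6 -> 'code'

Decoded: "bar bar code world code"


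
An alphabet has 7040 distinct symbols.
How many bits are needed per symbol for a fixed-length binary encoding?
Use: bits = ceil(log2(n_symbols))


log2(7040) = 12.7814
Bracket: 2^12 = 4096 < 7040 <= 2^13 = 8192
So ceil(log2(7040)) = 13

bits = ceil(log2(7040)) = ceil(12.7814) = 13 bits


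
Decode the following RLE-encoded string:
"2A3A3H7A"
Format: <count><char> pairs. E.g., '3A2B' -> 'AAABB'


Expanding each <count><char> pair:
  2A -> 'AA'
  3A -> 'AAA'
  3H -> 'HHH'
  7A -> 'AAAAAAA'

Decoded = AAAAAHHHAAAAAAA


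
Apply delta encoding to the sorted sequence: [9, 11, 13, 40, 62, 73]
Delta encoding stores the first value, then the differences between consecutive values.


First value: 9
Deltas:
  11 - 9 = 2
  13 - 11 = 2
  40 - 13 = 27
  62 - 40 = 22
  73 - 62 = 11


Delta encoded: [9, 2, 2, 27, 22, 11]


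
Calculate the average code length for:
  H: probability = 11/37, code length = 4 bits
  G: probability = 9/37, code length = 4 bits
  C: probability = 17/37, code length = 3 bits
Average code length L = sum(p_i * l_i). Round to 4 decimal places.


Weighted contributions p_i * l_i:
  H: (11/37) * 4 = 44/37
  G: (9/37) * 4 = 36/37
  C: (17/37) * 3 = 51/37
Sum = (44 + 36 + 51)/37 = 131/37

L = 131/37 = 3.5405 bits/symbol


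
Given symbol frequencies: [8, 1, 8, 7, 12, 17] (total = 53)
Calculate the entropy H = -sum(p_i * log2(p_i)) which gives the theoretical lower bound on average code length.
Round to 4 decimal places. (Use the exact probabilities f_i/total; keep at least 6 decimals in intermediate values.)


Per-symbol terms -p_i * log2(p_i) with p_i = f_i/53:
  p = 8/53 = 0.150943: log2(p) = -2.727920, -p*log2(p) = 0.411762
  p = 1/53 = 0.018868: log2(p) = -5.727920, -p*log2(p) = 0.108074
  p = 8/53 = 0.150943: log2(p) = -2.727920, -p*log2(p) = 0.411762
  p = 7/53 = 0.132075: log2(p) = -2.920566, -p*log2(p) = 0.385735
  p = 12/53 = 0.226415: log2(p) = -2.142958, -p*log2(p) = 0.485198
  p = 17/53 = 0.320755: log2(p) = -1.640458, -p*log2(p) = 0.526185
H = 0.411762 + 0.108074 + 0.411762 + 0.385735 + 0.485198 + 0.526185 = 2.328716

H = 2.3287 bits/symbol


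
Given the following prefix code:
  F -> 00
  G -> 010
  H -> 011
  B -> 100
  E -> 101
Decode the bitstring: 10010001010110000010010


Decoding step by step:
Bits 100 -> B
Bits 100 -> B
Bits 010 -> G
Bits 101 -> E
Bits 100 -> B
Bits 00 -> F
Bits 010 -> G
Bits 010 -> G


Decoded message: BBGEBFGG


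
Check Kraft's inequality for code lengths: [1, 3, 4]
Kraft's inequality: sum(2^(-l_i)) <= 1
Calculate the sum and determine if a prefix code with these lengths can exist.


Sum = 2^(-1) + 2^(-3) + 2^(-4)
    = 0.5 + 0.125 + 0.0625
    = 11/16 = 0.6875
Since 0.6875 <= 1, Kraft's inequality IS satisfied.
A prefix code with these lengths CAN exist.

Kraft sum = 0.6875. Satisfied.


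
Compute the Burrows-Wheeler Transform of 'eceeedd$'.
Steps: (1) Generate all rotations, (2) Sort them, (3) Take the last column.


Rotations (sorted):
  0: $eceeedd -> last char: d
  1: ceeedd$e -> last char: e
  2: d$eceeed -> last char: d
  3: dd$eceee -> last char: e
  4: eceeedd$ -> last char: $
  5: edd$ecee -> last char: e
  6: eedd$ece -> last char: e
  7: eeedd$ec -> last char: c


BWT = dede$eec


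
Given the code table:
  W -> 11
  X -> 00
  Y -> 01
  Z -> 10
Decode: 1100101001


Decoding:
11 -> W
00 -> X
10 -> Z
10 -> Z
01 -> Y


Result: WXZZY


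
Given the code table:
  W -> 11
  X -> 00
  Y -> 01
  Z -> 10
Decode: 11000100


Decoding:
11 -> W
00 -> X
01 -> Y
00 -> X


Result: WXYX
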